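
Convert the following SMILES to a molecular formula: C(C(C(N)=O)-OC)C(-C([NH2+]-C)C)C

C9H21N2O2+

Heavy atoms from the SMILES: 9 C, 2 N, 2 O.
Implicit hydrogens by atom environment:
  4 × C: 3 H each → 12
  3 × C: 1 H each → 3
  2 × O: no H
  1 × C: 2 H
  1 × C: no H
  1 × N (charge +1): 2 H
  1 × N: 2 H
  Total hydrogens = 21.
Net charge +1.
Molecular formula: C9H21N2O2+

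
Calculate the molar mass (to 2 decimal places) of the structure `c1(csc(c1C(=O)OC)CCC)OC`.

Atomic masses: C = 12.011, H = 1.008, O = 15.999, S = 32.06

Molecular formula: C10H14O3S.
M = 10×12.011 + 14×1.008 + 3×15.999 + 1×32.06 = 214.28 g/mol.

214.28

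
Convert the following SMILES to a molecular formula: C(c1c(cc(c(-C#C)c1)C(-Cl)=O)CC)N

C12H12ClNO

Heavy atoms from the SMILES: 12 C, 1 Cl, 1 N, 1 O.
Implicit hydrogens by atom environment:
  4 × C (aromatic): no H
  2 × C: 2 H each → 4
  2 × C (aromatic): 1 H each → 2
  2 × C: no H
  1 × C: 3 H
  1 × C: 1 H
  1 × Cl: no H
  1 × N: 2 H
  1 × O: no H
  Total hydrogens = 12.
Molecular formula: C12H12ClNO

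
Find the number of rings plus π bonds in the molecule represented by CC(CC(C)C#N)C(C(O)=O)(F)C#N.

5

Molecular formula from the SMILES: C9H11FN2O2.
DoU = (2C + 2 + N − H − X)/2 = (2·9 + 2 + 2 − 11 − 1)/2 = 10/2 = 5.
(Structurally: 0 ring(s) + 5 π bond(s) = 5.)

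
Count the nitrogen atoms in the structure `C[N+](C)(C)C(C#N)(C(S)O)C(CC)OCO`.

The symbol for nitrogen appears 2 times in the SMILES.

2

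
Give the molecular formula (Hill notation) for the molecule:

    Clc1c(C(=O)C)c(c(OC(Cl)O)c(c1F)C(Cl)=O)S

C10H6Cl3FO4S

Heavy atoms from the SMILES: 10 C, 3 Cl, 1 F, 4 O, 1 S.
Implicit hydrogens by atom environment:
  6 × C (aromatic): no H
  3 × Cl: no H
  3 × O: no H
  2 × C: no H
  1 × C: 3 H
  1 × C: 1 H
  1 × F: no H
  1 × O: 1 H
  1 × S: 1 H
  Total hydrogens = 6.
Molecular formula: C10H6Cl3FO4S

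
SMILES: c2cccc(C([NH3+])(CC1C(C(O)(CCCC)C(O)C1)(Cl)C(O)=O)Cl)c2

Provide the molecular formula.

C18H26Cl2NO4+

Heavy atoms from the SMILES: 18 C, 2 Cl, 1 N, 4 O.
Implicit hydrogens by atom environment:
  5 × C: 2 H each → 10
  5 × C (aromatic): 1 H each → 5
  4 × C: no H
  3 × O: 1 H each → 3
  2 × C: 1 H each → 2
  2 × Cl: no H
  1 × C: 3 H
  1 × C (aromatic): no H
  1 × N (charge +1): 3 H
  1 × O: no H
  Total hydrogens = 26.
Net charge +1.
Molecular formula: C18H26Cl2NO4+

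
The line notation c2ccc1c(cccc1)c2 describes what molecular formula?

Heavy atoms from the SMILES: 10 C.
Implicit hydrogens by atom environment:
  8 × C (aromatic): 1 H each → 8
  2 × C (aromatic): no H
  Total hydrogens = 8.
Molecular formula: C10H8

C10H8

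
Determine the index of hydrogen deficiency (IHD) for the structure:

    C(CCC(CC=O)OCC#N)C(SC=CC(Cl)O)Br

Molecular formula from the SMILES: C12H17BrClNO3S.
DoU = (2C + 2 + N − H − X)/2 = (2·12 + 2 + 1 − 17 − 2)/2 = 8/2 = 4.
(Structurally: 0 ring(s) + 4 π bond(s) = 4.)

4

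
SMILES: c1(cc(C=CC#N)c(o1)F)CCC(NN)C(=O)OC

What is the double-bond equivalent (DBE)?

7

Molecular formula from the SMILES: C12H14FN3O3.
DoU = (2C + 2 + N − H − X)/2 = (2·12 + 2 + 3 − 14 − 1)/2 = 14/2 = 7.
(Structurally: 1 ring(s) + 6 π bond(s) = 7.)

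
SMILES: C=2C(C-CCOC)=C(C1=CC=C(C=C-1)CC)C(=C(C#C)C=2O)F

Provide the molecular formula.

C20H21FO2

Heavy atoms from the SMILES: 20 C, 1 F, 2 O.
Implicit hydrogens by atom environment:
  7 × C (aromatic): no H
  5 × C (aromatic): 1 H each → 5
  4 × C: 2 H each → 8
  2 × C: 3 H each → 6
  1 × C: 1 H
  1 × C: no H
  1 × F: no H
  1 × O: 1 H
  1 × O: no H
  Total hydrogens = 21.
Molecular formula: C20H21FO2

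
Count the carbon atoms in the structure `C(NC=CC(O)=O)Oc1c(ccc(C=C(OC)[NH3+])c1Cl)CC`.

15

The symbol for carbon appears 15 times in the SMILES. Lowercase c denotes aromatic carbon and counts toward C.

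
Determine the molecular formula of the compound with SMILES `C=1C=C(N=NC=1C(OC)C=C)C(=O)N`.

Heavy atoms from the SMILES: 9 C, 3 N, 2 O.
Implicit hydrogens by atom environment:
  2 × C (aromatic): 1 H each → 2
  2 × C: 1 H each → 2
  2 × C (aromatic): no H
  2 × N (aromatic): no H
  2 × O: no H
  1 × C: 3 H
  1 × C: 2 H
  1 × C: no H
  1 × N: 2 H
  Total hydrogens = 11.
Molecular formula: C9H11N3O2

C9H11N3O2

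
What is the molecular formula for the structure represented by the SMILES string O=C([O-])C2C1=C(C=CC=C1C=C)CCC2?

Heavy atoms from the SMILES: 13 C, 2 O.
Implicit hydrogens by atom environment:
  4 × C: 2 H each → 8
  3 × C (aromatic): 1 H each → 3
  3 × C (aromatic): no H
  2 × C: 1 H each → 2
  1 × C: no H
  1 × O: no H
  1 × O (charge -1): no H
  Total hydrogens = 13.
Net charge -1.
Molecular formula: C13H13O2-

C13H13O2-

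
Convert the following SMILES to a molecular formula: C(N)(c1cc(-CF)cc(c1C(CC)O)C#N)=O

C12H13FN2O2

Heavy atoms from the SMILES: 12 C, 1 F, 2 N, 2 O.
Implicit hydrogens by atom environment:
  4 × C (aromatic): no H
  2 × C: 2 H each → 4
  2 × C (aromatic): 1 H each → 2
  2 × C: no H
  1 × C: 3 H
  1 × C: 1 H
  1 × F: no H
  1 × N: 2 H
  1 × N: no H
  1 × O: 1 H
  1 × O: no H
  Total hydrogens = 13.
Molecular formula: C12H13FN2O2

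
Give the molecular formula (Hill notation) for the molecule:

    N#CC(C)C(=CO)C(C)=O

Heavy atoms from the SMILES: 7 C, 1 N, 2 O.
Implicit hydrogens by atom environment:
  3 × C: no H
  2 × C: 3 H each → 6
  2 × C: 1 H each → 2
  1 × N: no H
  1 × O: 1 H
  1 × O: no H
  Total hydrogens = 9.
Molecular formula: C7H9NO2

C7H9NO2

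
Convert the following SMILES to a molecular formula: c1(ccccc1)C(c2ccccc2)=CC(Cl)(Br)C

Heavy atoms from the SMILES: 1 Br, 16 C, 1 Cl.
Implicit hydrogens by atom environment:
  10 × C (aromatic): 1 H each → 10
  2 × C: no H
  2 × C (aromatic): no H
  1 × Br: no H
  1 × C: 3 H
  1 × C: 1 H
  1 × Cl: no H
  Total hydrogens = 14.
Molecular formula: C16H14BrCl

C16H14BrCl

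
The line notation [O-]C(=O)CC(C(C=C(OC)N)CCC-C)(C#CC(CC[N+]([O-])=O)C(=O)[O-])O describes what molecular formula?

[C17H24N2O8]2-

Heavy atoms from the SMILES: 17 C, 2 N, 8 O.
Implicit hydrogens by atom environment:
  6 × C: 2 H each → 12
  6 × C: no H
  4 × O: no H
  3 × C: 1 H each → 3
  3 × O (charge -1): no H
  2 × C: 3 H each → 6
  1 × N: 2 H
  1 × N (charge +1): no H
  1 × O: 1 H
  Total hydrogens = 24.
Net charge -2.
Molecular formula: [C17H24N2O8]2-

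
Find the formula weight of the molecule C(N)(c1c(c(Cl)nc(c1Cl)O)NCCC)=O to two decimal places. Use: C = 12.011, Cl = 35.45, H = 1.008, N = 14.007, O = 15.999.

264.11

Molecular formula: C9H11Cl2N3O2.
M = 9×12.011 + 2×35.45 + 11×1.008 + 3×14.007 + 2×15.999 = 264.11 g/mol.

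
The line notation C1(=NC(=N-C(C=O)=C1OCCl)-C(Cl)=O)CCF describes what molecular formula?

C9H7Cl2FN2O3

Heavy atoms from the SMILES: 9 C, 2 Cl, 1 F, 2 N, 3 O.
Implicit hydrogens by atom environment:
  4 × C (aromatic): no H
  3 × C: 2 H each → 6
  3 × O: no H
  2 × Cl: no H
  2 × N (aromatic): no H
  1 × C: 1 H
  1 × C: no H
  1 × F: no H
  Total hydrogens = 7.
Molecular formula: C9H7Cl2FN2O3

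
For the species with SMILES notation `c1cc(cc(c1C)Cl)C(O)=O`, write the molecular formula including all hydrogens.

Heavy atoms from the SMILES: 8 C, 1 Cl, 2 O.
Implicit hydrogens by atom environment:
  3 × C (aromatic): 1 H each → 3
  3 × C (aromatic): no H
  1 × C: 3 H
  1 × C: no H
  1 × Cl: no H
  1 × O: 1 H
  1 × O: no H
  Total hydrogens = 7.
Molecular formula: C8H7ClO2

C8H7ClO2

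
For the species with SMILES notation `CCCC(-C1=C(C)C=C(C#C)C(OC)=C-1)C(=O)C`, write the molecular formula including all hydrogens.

Heavy atoms from the SMILES: 16 C, 2 O.
Implicit hydrogens by atom environment:
  4 × C: 3 H each → 12
  4 × C (aromatic): no H
  2 × C: 2 H each → 4
  2 × C (aromatic): 1 H each → 2
  2 × C: 1 H each → 2
  2 × C: no H
  2 × O: no H
  Total hydrogens = 20.
Molecular formula: C16H20O2

C16H20O2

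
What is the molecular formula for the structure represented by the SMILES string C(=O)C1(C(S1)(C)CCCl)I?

C6H8ClIOS

Heavy atoms from the SMILES: 6 C, 1 Cl, 1 I, 1 O, 1 S.
Implicit hydrogens by atom environment:
  2 × C: 2 H each → 4
  2 × C: no H
  1 × C: 3 H
  1 × C: 1 H
  1 × Cl: no H
  1 × I: no H
  1 × O: no H
  1 × S: no H
  Total hydrogens = 8.
Molecular formula: C6H8ClIOS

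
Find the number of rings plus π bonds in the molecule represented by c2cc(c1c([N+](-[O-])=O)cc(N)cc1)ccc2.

Molecular formula from the SMILES: C12H10N2O2.
DoU = (2C + 2 + N − H − X)/2 = (2·12 + 2 + 2 − 10 − 0)/2 = 18/2 = 9.
(Structurally: 2 ring(s) + 7 π bond(s) = 9.)

9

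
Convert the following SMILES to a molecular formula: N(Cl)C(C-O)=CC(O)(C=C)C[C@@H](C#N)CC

Heavy atoms from the SMILES: 11 C, 1 Cl, 2 N, 2 O.
Implicit hydrogens by atom environment:
  4 × C: 2 H each → 8
  3 × C: 1 H each → 3
  3 × C: no H
  2 × O: 1 H each → 2
  1 × C: 3 H
  1 × Cl: no H
  1 × N: 1 H
  1 × N: no H
  Total hydrogens = 17.
Molecular formula: C11H17ClN2O2

C11H17ClN2O2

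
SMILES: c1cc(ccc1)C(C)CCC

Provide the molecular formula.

C11H16

Heavy atoms from the SMILES: 11 C.
Implicit hydrogens by atom environment:
  5 × C (aromatic): 1 H each → 5
  2 × C: 3 H each → 6
  2 × C: 2 H each → 4
  1 × C: 1 H
  1 × C (aromatic): no H
  Total hydrogens = 16.
Molecular formula: C11H16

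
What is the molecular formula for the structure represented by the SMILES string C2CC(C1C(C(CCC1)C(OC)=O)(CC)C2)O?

C14H24O3

Heavy atoms from the SMILES: 14 C, 3 O.
Implicit hydrogens by atom environment:
  7 × C: 2 H each → 14
  3 × C: 1 H each → 3
  2 × C: 3 H each → 6
  2 × C: no H
  2 × O: no H
  1 × O: 1 H
  Total hydrogens = 24.
Molecular formula: C14H24O3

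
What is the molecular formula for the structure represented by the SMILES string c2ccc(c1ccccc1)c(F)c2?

C12H9F

Heavy atoms from the SMILES: 12 C, 1 F.
Implicit hydrogens by atom environment:
  9 × C (aromatic): 1 H each → 9
  3 × C (aromatic): no H
  1 × F: no H
  Total hydrogens = 9.
Molecular formula: C12H9F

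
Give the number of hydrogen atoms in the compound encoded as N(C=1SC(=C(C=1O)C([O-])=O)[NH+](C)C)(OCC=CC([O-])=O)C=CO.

15

Hydrogens are implicit in SMILES; fill each atom to its normal valence:
  4 × C: 1 H each → 4
  4 × C (aromatic): no H
  3 × O: no H
  2 × C: 3 H each → 6
  2 × C: no H
  2 × O: 1 H each → 2
  2 × O (charge -1): no H
  1 × C: 2 H
  1 × N (charge +1): 1 H
  1 × N: no H
  1 × S (aromatic): no H
  Total hydrogens = 15.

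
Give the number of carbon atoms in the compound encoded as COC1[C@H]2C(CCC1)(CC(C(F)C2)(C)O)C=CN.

14

The symbol for carbon appears 14 times in the SMILES.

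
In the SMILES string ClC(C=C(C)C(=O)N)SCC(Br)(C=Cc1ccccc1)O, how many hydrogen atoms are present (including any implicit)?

17

Hydrogens are implicit in SMILES; fill each atom to its normal valence:
  5 × C (aromatic): 1 H each → 5
  4 × C: 1 H each → 4
  3 × C: no H
  1 × Br: no H
  1 × C: 3 H
  1 × C: 2 H
  1 × C (aromatic): no H
  1 × Cl: no H
  1 × N: 2 H
  1 × O: 1 H
  1 × O: no H
  1 × S: no H
  Total hydrogens = 17.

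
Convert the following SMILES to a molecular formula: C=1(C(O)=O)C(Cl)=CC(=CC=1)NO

Heavy atoms from the SMILES: 7 C, 1 Cl, 1 N, 3 O.
Implicit hydrogens by atom environment:
  3 × C (aromatic): 1 H each → 3
  3 × C (aromatic): no H
  2 × O: 1 H each → 2
  1 × C: no H
  1 × Cl: no H
  1 × N: 1 H
  1 × O: no H
  Total hydrogens = 6.
Molecular formula: C7H6ClNO3

C7H6ClNO3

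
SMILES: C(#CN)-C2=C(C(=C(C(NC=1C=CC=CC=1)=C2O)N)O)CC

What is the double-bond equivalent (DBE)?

10

Molecular formula from the SMILES: C16H17N3O2.
DoU = (2C + 2 + N − H − X)/2 = (2·16 + 2 + 3 − 17 − 0)/2 = 20/2 = 10.
(Structurally: 2 ring(s) + 8 π bond(s) = 10.)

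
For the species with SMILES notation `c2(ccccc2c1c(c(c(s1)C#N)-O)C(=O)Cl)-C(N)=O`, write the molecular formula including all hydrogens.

C13H7ClN2O3S

Heavy atoms from the SMILES: 13 C, 1 Cl, 2 N, 3 O, 1 S.
Implicit hydrogens by atom environment:
  6 × C (aromatic): no H
  4 × C (aromatic): 1 H each → 4
  3 × C: no H
  2 × O: no H
  1 × Cl: no H
  1 × N: 2 H
  1 × N: no H
  1 × O: 1 H
  1 × S (aromatic): no H
  Total hydrogens = 7.
Molecular formula: C13H7ClN2O3S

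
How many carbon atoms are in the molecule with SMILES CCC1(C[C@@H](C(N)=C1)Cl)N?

7

The symbol for carbon appears 7 times in the SMILES. (Cl is a single chlorine, not C + l.)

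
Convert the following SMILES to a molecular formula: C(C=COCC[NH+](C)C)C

Heavy atoms from the SMILES: 8 C, 1 N, 1 O.
Implicit hydrogens by atom environment:
  3 × C: 3 H each → 9
  3 × C: 2 H each → 6
  2 × C: 1 H each → 2
  1 × N (charge +1): 1 H
  1 × O: no H
  Total hydrogens = 18.
Net charge +1.
Molecular formula: C8H18NO+

C8H18NO+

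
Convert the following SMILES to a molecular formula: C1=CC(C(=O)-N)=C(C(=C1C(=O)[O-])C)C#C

C11H8NO3-

Heavy atoms from the SMILES: 11 C, 1 N, 3 O.
Implicit hydrogens by atom environment:
  4 × C (aromatic): no H
  3 × C: no H
  2 × C (aromatic): 1 H each → 2
  2 × O: no H
  1 × C: 3 H
  1 × C: 1 H
  1 × N: 2 H
  1 × O (charge -1): no H
  Total hydrogens = 8.
Net charge -1.
Molecular formula: C11H8NO3-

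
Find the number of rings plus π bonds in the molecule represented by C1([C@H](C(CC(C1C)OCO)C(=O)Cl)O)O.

2

Molecular formula from the SMILES: C9H15ClO5.
DoU = (2C + 2 + N − H − X)/2 = (2·9 + 2 + 0 − 15 − 1)/2 = 4/2 = 2.
(Structurally: 1 ring(s) + 1 π bond(s) = 2.)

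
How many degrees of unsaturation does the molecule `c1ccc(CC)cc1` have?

4

Molecular formula from the SMILES: C8H10.
DoU = (2C + 2 + N − H − X)/2 = (2·8 + 2 + 0 − 10 − 0)/2 = 8/2 = 4.
(Structurally: 1 ring(s) + 3 π bond(s) = 4.)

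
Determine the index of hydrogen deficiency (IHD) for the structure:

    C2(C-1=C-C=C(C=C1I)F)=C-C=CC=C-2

Molecular formula from the SMILES: C12H8FI.
DoU = (2C + 2 + N − H − X)/2 = (2·12 + 2 + 0 − 8 − 2)/2 = 16/2 = 8.
(Structurally: 2 ring(s) + 6 π bond(s) = 8.)

8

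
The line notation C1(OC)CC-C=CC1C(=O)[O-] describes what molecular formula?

Heavy atoms from the SMILES: 8 C, 3 O.
Implicit hydrogens by atom environment:
  4 × C: 1 H each → 4
  2 × C: 2 H each → 4
  2 × O: no H
  1 × C: 3 H
  1 × C: no H
  1 × O (charge -1): no H
  Total hydrogens = 11.
Net charge -1.
Molecular formula: C8H11O3-

C8H11O3-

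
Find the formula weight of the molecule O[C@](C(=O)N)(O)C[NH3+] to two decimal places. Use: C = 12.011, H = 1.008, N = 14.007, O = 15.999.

121.12

Molecular formula: C3H9N2O3+.
M = 3×12.011 + 9×1.008 + 2×14.007 + 3×15.999 = 121.12 g/mol.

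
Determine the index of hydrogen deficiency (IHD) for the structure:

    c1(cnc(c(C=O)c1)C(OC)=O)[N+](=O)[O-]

7

Molecular formula from the SMILES: C8H6N2O5.
DoU = (2C + 2 + N − H − X)/2 = (2·8 + 2 + 2 − 6 − 0)/2 = 14/2 = 7.
(Structurally: 1 ring(s) + 6 π bond(s) = 7.)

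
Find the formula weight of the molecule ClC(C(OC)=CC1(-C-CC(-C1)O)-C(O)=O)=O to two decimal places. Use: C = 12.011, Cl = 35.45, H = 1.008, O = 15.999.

Molecular formula: C10H13ClO5.
M = 10×12.011 + 1×35.45 + 13×1.008 + 5×15.999 = 248.66 g/mol.

248.66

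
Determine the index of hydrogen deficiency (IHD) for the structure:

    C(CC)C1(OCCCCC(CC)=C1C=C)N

3

Molecular formula from the SMILES: C14H25NO.
DoU = (2C + 2 + N − H − X)/2 = (2·14 + 2 + 1 − 25 − 0)/2 = 6/2 = 3.
(Structurally: 1 ring(s) + 2 π bond(s) = 3.)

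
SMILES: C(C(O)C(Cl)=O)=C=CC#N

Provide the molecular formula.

C6H4ClNO2

Heavy atoms from the SMILES: 6 C, 1 Cl, 1 N, 2 O.
Implicit hydrogens by atom environment:
  3 × C: 1 H each → 3
  3 × C: no H
  1 × Cl: no H
  1 × N: no H
  1 × O: 1 H
  1 × O: no H
  Total hydrogens = 4.
Molecular formula: C6H4ClNO2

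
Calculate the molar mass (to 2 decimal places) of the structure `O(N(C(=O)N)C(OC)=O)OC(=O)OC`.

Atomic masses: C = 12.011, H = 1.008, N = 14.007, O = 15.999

Molecular formula: C5H8N2O7.
M = 5×12.011 + 8×1.008 + 2×14.007 + 7×15.999 = 208.13 g/mol.

208.13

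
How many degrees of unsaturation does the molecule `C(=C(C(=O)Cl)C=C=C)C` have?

4

Molecular formula from the SMILES: C7H7ClO.
DoU = (2C + 2 + N − H − X)/2 = (2·7 + 2 + 0 − 7 − 1)/2 = 8/2 = 4.
(Structurally: 0 ring(s) + 4 π bond(s) = 4.)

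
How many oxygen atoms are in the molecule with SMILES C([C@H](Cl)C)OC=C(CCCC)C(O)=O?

3

The symbol for oxygen appears 3 times in the SMILES.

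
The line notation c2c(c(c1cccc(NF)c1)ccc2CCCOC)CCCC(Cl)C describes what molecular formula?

Heavy atoms from the SMILES: 21 C, 1 Cl, 1 F, 1 N, 1 O.
Implicit hydrogens by atom environment:
  7 × C (aromatic): 1 H each → 7
  6 × C: 2 H each → 12
  5 × C (aromatic): no H
  2 × C: 3 H each → 6
  1 × C: 1 H
  1 × Cl: no H
  1 × F: no H
  1 × N: 1 H
  1 × O: no H
  Total hydrogens = 27.
Molecular formula: C21H27ClFNO

C21H27ClFNO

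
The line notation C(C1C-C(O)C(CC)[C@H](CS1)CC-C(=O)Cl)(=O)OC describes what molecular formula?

C13H21ClO4S

Heavy atoms from the SMILES: 13 C, 1 Cl, 4 O, 1 S.
Implicit hydrogens by atom environment:
  5 × C: 2 H each → 10
  4 × C: 1 H each → 4
  3 × O: no H
  2 × C: 3 H each → 6
  2 × C: no H
  1 × Cl: no H
  1 × O: 1 H
  1 × S: no H
  Total hydrogens = 21.
Molecular formula: C13H21ClO4S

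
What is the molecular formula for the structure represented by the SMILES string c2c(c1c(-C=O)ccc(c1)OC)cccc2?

Heavy atoms from the SMILES: 14 C, 2 O.
Implicit hydrogens by atom environment:
  8 × C (aromatic): 1 H each → 8
  4 × C (aromatic): no H
  2 × O: no H
  1 × C: 3 H
  1 × C: 1 H
  Total hydrogens = 12.
Molecular formula: C14H12O2

C14H12O2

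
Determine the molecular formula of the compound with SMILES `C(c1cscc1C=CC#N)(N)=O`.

Heavy atoms from the SMILES: 8 C, 2 N, 1 O, 1 S.
Implicit hydrogens by atom environment:
  2 × C (aromatic): 1 H each → 2
  2 × C: 1 H each → 2
  2 × C (aromatic): no H
  2 × C: no H
  1 × N: 2 H
  1 × N: no H
  1 × O: no H
  1 × S (aromatic): no H
  Total hydrogens = 6.
Molecular formula: C8H6N2OS

C8H6N2OS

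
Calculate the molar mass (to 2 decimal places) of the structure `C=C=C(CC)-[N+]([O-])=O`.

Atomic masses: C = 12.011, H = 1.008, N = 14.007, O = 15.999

Molecular formula: C5H7NO2.
M = 5×12.011 + 7×1.008 + 1×14.007 + 2×15.999 = 113.12 g/mol.

113.12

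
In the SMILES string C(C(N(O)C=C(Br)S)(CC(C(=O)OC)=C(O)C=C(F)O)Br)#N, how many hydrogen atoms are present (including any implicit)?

11

Hydrogens are implicit in SMILES; fill each atom to its normal valence:
  7 × C: no H
  3 × O: 1 H each → 3
  2 × Br: no H
  2 × C: 1 H each → 2
  2 × N: no H
  2 × O: no H
  1 × C: 3 H
  1 × C: 2 H
  1 × F: no H
  1 × S: 1 H
  Total hydrogens = 11.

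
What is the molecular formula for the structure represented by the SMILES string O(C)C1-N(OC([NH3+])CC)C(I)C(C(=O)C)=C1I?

Heavy atoms from the SMILES: 10 C, 2 I, 2 N, 3 O.
Implicit hydrogens by atom environment:
  3 × C: 3 H each → 9
  3 × C: 1 H each → 3
  3 × C: no H
  3 × O: no H
  2 × I: no H
  1 × C: 2 H
  1 × N (charge +1): 3 H
  1 × N: no H
  Total hydrogens = 17.
Net charge +1.
Molecular formula: C10H17I2N2O3+

C10H17I2N2O3+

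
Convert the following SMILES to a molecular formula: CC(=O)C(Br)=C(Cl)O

C4H4BrClO2

Heavy atoms from the SMILES: 1 Br, 4 C, 1 Cl, 2 O.
Implicit hydrogens by atom environment:
  3 × C: no H
  1 × Br: no H
  1 × C: 3 H
  1 × Cl: no H
  1 × O: 1 H
  1 × O: no H
  Total hydrogens = 4.
Molecular formula: C4H4BrClO2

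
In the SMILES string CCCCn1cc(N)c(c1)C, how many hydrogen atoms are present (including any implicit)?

Hydrogens are implicit in SMILES; fill each atom to its normal valence:
  3 × C: 2 H each → 6
  2 × C: 3 H each → 6
  2 × C (aromatic): 1 H each → 2
  2 × C (aromatic): no H
  1 × N: 2 H
  1 × N (aromatic): no H
  Total hydrogens = 16.

16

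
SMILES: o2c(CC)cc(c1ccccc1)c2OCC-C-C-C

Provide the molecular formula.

C17H22O2

Heavy atoms from the SMILES: 17 C, 2 O.
Implicit hydrogens by atom environment:
  6 × C (aromatic): 1 H each → 6
  5 × C: 2 H each → 10
  4 × C (aromatic): no H
  2 × C: 3 H each → 6
  1 × O (aromatic): no H
  1 × O: no H
  Total hydrogens = 22.
Molecular formula: C17H22O2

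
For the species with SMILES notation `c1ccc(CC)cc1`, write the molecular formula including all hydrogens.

C8H10

Heavy atoms from the SMILES: 8 C.
Implicit hydrogens by atom environment:
  5 × C (aromatic): 1 H each → 5
  1 × C: 3 H
  1 × C: 2 H
  1 × C (aromatic): no H
  Total hydrogens = 10.
Molecular formula: C8H10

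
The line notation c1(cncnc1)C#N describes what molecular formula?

Heavy atoms from the SMILES: 5 C, 3 N.
Implicit hydrogens by atom environment:
  3 × C (aromatic): 1 H each → 3
  2 × N (aromatic): no H
  1 × C (aromatic): no H
  1 × C: no H
  1 × N: no H
  Total hydrogens = 3.
Molecular formula: C5H3N3

C5H3N3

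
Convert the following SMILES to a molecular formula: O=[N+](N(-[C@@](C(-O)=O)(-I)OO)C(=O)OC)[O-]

C4H5IN2O8

Heavy atoms from the SMILES: 4 C, 1 I, 2 N, 8 O.
Implicit hydrogens by atom environment:
  5 × O: no H
  3 × C: no H
  2 × O: 1 H each → 2
  1 × C: 3 H
  1 × I: no H
  1 × N: no H
  1 × N (charge +1): no H
  1 × O (charge -1): no H
  Total hydrogens = 5.
Molecular formula: C4H5IN2O8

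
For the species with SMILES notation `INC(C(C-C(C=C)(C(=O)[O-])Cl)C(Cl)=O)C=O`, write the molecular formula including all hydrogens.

C9H9Cl2INO4-

Heavy atoms from the SMILES: 9 C, 2 Cl, 1 I, 1 N, 4 O.
Implicit hydrogens by atom environment:
  4 × C: 1 H each → 4
  3 × C: no H
  3 × O: no H
  2 × C: 2 H each → 4
  2 × Cl: no H
  1 × I: no H
  1 × N: 1 H
  1 × O (charge -1): no H
  Total hydrogens = 9.
Net charge -1.
Molecular formula: C9H9Cl2INO4-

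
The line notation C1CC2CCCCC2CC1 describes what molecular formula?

C10H18

Heavy atoms from the SMILES: 10 C.
Implicit hydrogens by atom environment:
  8 × C: 2 H each → 16
  2 × C: 1 H each → 2
  Total hydrogens = 18.
Molecular formula: C10H18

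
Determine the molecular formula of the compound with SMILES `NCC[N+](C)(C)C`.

C5H15N2+

Heavy atoms from the SMILES: 5 C, 2 N.
Implicit hydrogens by atom environment:
  3 × C: 3 H each → 9
  2 × C: 2 H each → 4
  1 × N: 2 H
  1 × N (charge +1): no H
  Total hydrogens = 15.
Net charge +1.
Molecular formula: C5H15N2+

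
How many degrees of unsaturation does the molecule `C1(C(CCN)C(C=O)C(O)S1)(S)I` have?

2

Molecular formula from the SMILES: C7H12INO2S2.
DoU = (2C + 2 + N − H − X)/2 = (2·7 + 2 + 1 − 12 − 1)/2 = 4/2 = 2.
(Structurally: 1 ring(s) + 1 π bond(s) = 2.)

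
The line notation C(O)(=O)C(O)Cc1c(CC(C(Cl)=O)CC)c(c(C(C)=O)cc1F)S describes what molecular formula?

Heavy atoms from the SMILES: 16 C, 1 Cl, 1 F, 5 O, 1 S.
Implicit hydrogens by atom environment:
  5 × C (aromatic): no H
  3 × C: 2 H each → 6
  3 × C: no H
  3 × O: no H
  2 × C: 3 H each → 6
  2 × C: 1 H each → 2
  2 × O: 1 H each → 2
  1 × C (aromatic): 1 H
  1 × Cl: no H
  1 × F: no H
  1 × S: 1 H
  Total hydrogens = 18.
Molecular formula: C16H18ClFO5S

C16H18ClFO5S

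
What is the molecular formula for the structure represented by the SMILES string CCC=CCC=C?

Heavy atoms from the SMILES: 7 C.
Implicit hydrogens by atom environment:
  3 × C: 2 H each → 6
  3 × C: 1 H each → 3
  1 × C: 3 H
  Total hydrogens = 12.
Molecular formula: C7H12

C7H12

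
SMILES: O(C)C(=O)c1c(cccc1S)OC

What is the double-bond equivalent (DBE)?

Molecular formula from the SMILES: C9H10O3S.
DoU = (2C + 2 + N − H − X)/2 = (2·9 + 2 + 0 − 10 − 0)/2 = 10/2 = 5.
(Structurally: 1 ring(s) + 4 π bond(s) = 5.)

5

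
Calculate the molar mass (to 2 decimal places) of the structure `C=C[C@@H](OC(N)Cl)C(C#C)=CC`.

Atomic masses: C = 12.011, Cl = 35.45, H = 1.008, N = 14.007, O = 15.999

Molecular formula: C9H12ClNO.
M = 9×12.011 + 1×35.45 + 12×1.008 + 1×14.007 + 1×15.999 = 185.65 g/mol.

185.65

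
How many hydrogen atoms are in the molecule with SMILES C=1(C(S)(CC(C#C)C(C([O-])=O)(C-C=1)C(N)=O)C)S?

14

Hydrogens are implicit in SMILES; fill each atom to its normal valence:
  6 × C: no H
  3 × C: 1 H each → 3
  2 × C: 2 H each → 4
  2 × O: no H
  2 × S: 1 H each → 2
  1 × C: 3 H
  1 × N: 2 H
  1 × O (charge -1): no H
  Total hydrogens = 14.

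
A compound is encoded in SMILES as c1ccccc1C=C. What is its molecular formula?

Heavy atoms from the SMILES: 8 C.
Implicit hydrogens by atom environment:
  5 × C (aromatic): 1 H each → 5
  1 × C: 2 H
  1 × C: 1 H
  1 × C (aromatic): no H
  Total hydrogens = 8.
Molecular formula: C8H8

C8H8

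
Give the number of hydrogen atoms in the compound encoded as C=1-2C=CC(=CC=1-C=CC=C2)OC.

10

Hydrogens are implicit in SMILES; fill each atom to its normal valence:
  7 × C (aromatic): 1 H each → 7
  3 × C (aromatic): no H
  1 × C: 3 H
  1 × O: no H
  Total hydrogens = 10.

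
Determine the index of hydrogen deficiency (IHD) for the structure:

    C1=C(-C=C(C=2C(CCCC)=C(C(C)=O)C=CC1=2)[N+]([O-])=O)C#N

11

Molecular formula from the SMILES: C17H16N2O3.
DoU = (2C + 2 + N − H − X)/2 = (2·17 + 2 + 2 − 16 − 0)/2 = 22/2 = 11.
(Structurally: 2 ring(s) + 9 π bond(s) = 11.)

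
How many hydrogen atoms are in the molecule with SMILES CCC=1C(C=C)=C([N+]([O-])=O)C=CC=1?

Hydrogens are implicit in SMILES; fill each atom to its normal valence:
  3 × C (aromatic): 1 H each → 3
  3 × C (aromatic): no H
  2 × C: 2 H each → 4
  1 × C: 3 H
  1 × C: 1 H
  1 × N (charge +1): no H
  1 × O: no H
  1 × O (charge -1): no H
  Total hydrogens = 11.

11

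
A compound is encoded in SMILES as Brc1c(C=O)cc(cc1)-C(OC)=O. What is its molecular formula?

C9H7BrO3

Heavy atoms from the SMILES: 1 Br, 9 C, 3 O.
Implicit hydrogens by atom environment:
  3 × C (aromatic): 1 H each → 3
  3 × C (aromatic): no H
  3 × O: no H
  1 × Br: no H
  1 × C: 3 H
  1 × C: 1 H
  1 × C: no H
  Total hydrogens = 7.
Molecular formula: C9H7BrO3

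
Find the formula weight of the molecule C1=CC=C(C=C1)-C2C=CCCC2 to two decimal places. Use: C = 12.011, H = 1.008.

158.24

Molecular formula: C12H14.
M = 12×12.011 + 14×1.008 = 158.24 g/mol.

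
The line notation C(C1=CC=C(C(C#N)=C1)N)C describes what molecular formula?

C9H10N2

Heavy atoms from the SMILES: 9 C, 2 N.
Implicit hydrogens by atom environment:
  3 × C (aromatic): 1 H each → 3
  3 × C (aromatic): no H
  1 × C: 3 H
  1 × C: 2 H
  1 × C: no H
  1 × N: 2 H
  1 × N: no H
  Total hydrogens = 10.
Molecular formula: C9H10N2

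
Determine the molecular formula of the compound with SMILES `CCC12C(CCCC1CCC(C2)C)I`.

Heavy atoms from the SMILES: 13 C, 1 I.
Implicit hydrogens by atom environment:
  7 × C: 2 H each → 14
  3 × C: 1 H each → 3
  2 × C: 3 H each → 6
  1 × C: no H
  1 × I: no H
  Total hydrogens = 23.
Molecular formula: C13H23I

C13H23I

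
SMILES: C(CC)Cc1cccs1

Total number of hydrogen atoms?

Hydrogens are implicit in SMILES; fill each atom to its normal valence:
  3 × C: 2 H each → 6
  3 × C (aromatic): 1 H each → 3
  1 × C: 3 H
  1 × C (aromatic): no H
  1 × S (aromatic): no H
  Total hydrogens = 12.

12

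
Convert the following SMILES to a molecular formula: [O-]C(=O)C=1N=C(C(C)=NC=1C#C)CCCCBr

C12H12BrN2O2-

Heavy atoms from the SMILES: 1 Br, 12 C, 2 N, 2 O.
Implicit hydrogens by atom environment:
  4 × C: 2 H each → 8
  4 × C (aromatic): no H
  2 × C: no H
  2 × N (aromatic): no H
  1 × Br: no H
  1 × C: 3 H
  1 × C: 1 H
  1 × O: no H
  1 × O (charge -1): no H
  Total hydrogens = 12.
Net charge -1.
Molecular formula: C12H12BrN2O2-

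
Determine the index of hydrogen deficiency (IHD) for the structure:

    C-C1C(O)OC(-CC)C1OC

Molecular formula from the SMILES: C8H16O3.
DoU = (2C + 2 + N − H − X)/2 = (2·8 + 2 + 0 − 16 − 0)/2 = 2/2 = 1.
(Structurally: 1 ring(s) + 0 π bond(s) = 1.)

1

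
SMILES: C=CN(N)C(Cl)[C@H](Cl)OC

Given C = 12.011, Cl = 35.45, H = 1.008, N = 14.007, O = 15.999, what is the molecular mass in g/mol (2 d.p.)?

185.05

Molecular formula: C5H10Cl2N2O.
M = 5×12.011 + 2×35.45 + 10×1.008 + 2×14.007 + 1×15.999 = 185.05 g/mol.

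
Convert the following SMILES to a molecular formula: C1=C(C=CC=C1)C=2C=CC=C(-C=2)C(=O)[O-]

C13H9O2-

Heavy atoms from the SMILES: 13 C, 2 O.
Implicit hydrogens by atom environment:
  9 × C (aromatic): 1 H each → 9
  3 × C (aromatic): no H
  1 × C: no H
  1 × O: no H
  1 × O (charge -1): no H
  Total hydrogens = 9.
Net charge -1.
Molecular formula: C13H9O2-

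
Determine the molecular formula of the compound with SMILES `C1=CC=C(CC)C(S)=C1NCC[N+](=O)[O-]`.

Heavy atoms from the SMILES: 10 C, 2 N, 2 O, 1 S.
Implicit hydrogens by atom environment:
  3 × C: 2 H each → 6
  3 × C (aromatic): 1 H each → 3
  3 × C (aromatic): no H
  1 × C: 3 H
  1 × N: 1 H
  1 × N (charge +1): no H
  1 × O: no H
  1 × O (charge -1): no H
  1 × S: 1 H
  Total hydrogens = 14.
Molecular formula: C10H14N2O2S

C10H14N2O2S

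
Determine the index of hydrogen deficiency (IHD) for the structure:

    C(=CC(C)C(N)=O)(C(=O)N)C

3

Molecular formula from the SMILES: C7H12N2O2.
DoU = (2C + 2 + N − H − X)/2 = (2·7 + 2 + 2 − 12 − 0)/2 = 6/2 = 3.
(Structurally: 0 ring(s) + 3 π bond(s) = 3.)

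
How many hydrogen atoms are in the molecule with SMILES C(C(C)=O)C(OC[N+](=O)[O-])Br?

8

Hydrogens are implicit in SMILES; fill each atom to its normal valence:
  3 × O: no H
  2 × C: 2 H each → 4
  1 × Br: no H
  1 × C: 3 H
  1 × C: 1 H
  1 × C: no H
  1 × N (charge +1): no H
  1 × O (charge -1): no H
  Total hydrogens = 8.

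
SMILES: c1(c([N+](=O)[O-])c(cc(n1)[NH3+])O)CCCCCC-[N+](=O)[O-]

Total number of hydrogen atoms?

Hydrogens are implicit in SMILES; fill each atom to its normal valence:
  6 × C: 2 H each → 12
  4 × C (aromatic): no H
  2 × N (charge +1): no H
  2 × O: no H
  2 × O (charge -1): no H
  1 × C (aromatic): 1 H
  1 × N (charge +1): 3 H
  1 × N (aromatic): no H
  1 × O: 1 H
  Total hydrogens = 17.

17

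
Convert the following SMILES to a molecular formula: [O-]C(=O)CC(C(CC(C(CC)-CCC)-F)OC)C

Heavy atoms from the SMILES: 14 C, 1 F, 3 O.
Implicit hydrogens by atom environment:
  5 × C: 2 H each → 10
  4 × C: 3 H each → 12
  4 × C: 1 H each → 4
  2 × O: no H
  1 × C: no H
  1 × F: no H
  1 × O (charge -1): no H
  Total hydrogens = 26.
Net charge -1.
Molecular formula: C14H26FO3-

C14H26FO3-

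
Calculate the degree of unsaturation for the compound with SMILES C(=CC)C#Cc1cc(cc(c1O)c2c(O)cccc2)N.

11

Molecular formula from the SMILES: C17H15NO2.
DoU = (2C + 2 + N − H − X)/2 = (2·17 + 2 + 1 − 15 − 0)/2 = 22/2 = 11.
(Structurally: 2 ring(s) + 9 π bond(s) = 11.)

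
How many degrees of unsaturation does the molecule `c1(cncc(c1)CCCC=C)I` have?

Molecular formula from the SMILES: C10H12IN.
DoU = (2C + 2 + N − H − X)/2 = (2·10 + 2 + 1 − 12 − 1)/2 = 10/2 = 5.
(Structurally: 1 ring(s) + 4 π bond(s) = 5.)

5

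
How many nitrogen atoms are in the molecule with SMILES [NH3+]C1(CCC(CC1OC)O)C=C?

The symbol for nitrogen appears 1 time in the SMILES.

1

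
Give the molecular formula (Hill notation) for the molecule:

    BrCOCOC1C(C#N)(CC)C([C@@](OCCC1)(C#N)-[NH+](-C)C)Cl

C15H24BrClN3O3+

Heavy atoms from the SMILES: 1 Br, 15 C, 1 Cl, 3 N, 3 O.
Implicit hydrogens by atom environment:
  6 × C: 2 H each → 12
  4 × C: no H
  3 × C: 3 H each → 9
  3 × O: no H
  2 × C: 1 H each → 2
  2 × N: no H
  1 × Br: no H
  1 × Cl: no H
  1 × N (charge +1): 1 H
  Total hydrogens = 24.
Net charge +1.
Molecular formula: C15H24BrClN3O3+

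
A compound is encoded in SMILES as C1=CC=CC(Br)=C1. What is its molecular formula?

Heavy atoms from the SMILES: 1 Br, 6 C.
Implicit hydrogens by atom environment:
  5 × C (aromatic): 1 H each → 5
  1 × Br: no H
  1 × C (aromatic): no H
  Total hydrogens = 5.
Molecular formula: C6H5Br

C6H5Br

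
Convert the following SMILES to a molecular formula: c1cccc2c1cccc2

C10H8

Heavy atoms from the SMILES: 10 C.
Implicit hydrogens by atom environment:
  8 × C (aromatic): 1 H each → 8
  2 × C (aromatic): no H
  Total hydrogens = 8.
Molecular formula: C10H8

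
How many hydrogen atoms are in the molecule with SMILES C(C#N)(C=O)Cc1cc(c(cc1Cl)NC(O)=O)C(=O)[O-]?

8

Hydrogens are implicit in SMILES; fill each atom to its normal valence:
  4 × C (aromatic): no H
  3 × C: no H
  3 × O: no H
  2 × C (aromatic): 1 H each → 2
  2 × C: 1 H each → 2
  1 × C: 2 H
  1 × Cl: no H
  1 × N: 1 H
  1 × N: no H
  1 × O: 1 H
  1 × O (charge -1): no H
  Total hydrogens = 8.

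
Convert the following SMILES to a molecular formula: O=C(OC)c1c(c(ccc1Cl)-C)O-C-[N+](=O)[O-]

Heavy atoms from the SMILES: 10 C, 1 Cl, 1 N, 5 O.
Implicit hydrogens by atom environment:
  4 × C (aromatic): no H
  4 × O: no H
  2 × C: 3 H each → 6
  2 × C (aromatic): 1 H each → 2
  1 × C: 2 H
  1 × C: no H
  1 × Cl: no H
  1 × N (charge +1): no H
  1 × O (charge -1): no H
  Total hydrogens = 10.
Molecular formula: C10H10ClNO5

C10H10ClNO5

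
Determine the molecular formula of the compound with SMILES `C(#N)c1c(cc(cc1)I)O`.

Heavy atoms from the SMILES: 7 C, 1 I, 1 N, 1 O.
Implicit hydrogens by atom environment:
  3 × C (aromatic): 1 H each → 3
  3 × C (aromatic): no H
  1 × C: no H
  1 × I: no H
  1 × N: no H
  1 × O: 1 H
  Total hydrogens = 4.
Molecular formula: C7H4INO

C7H4INO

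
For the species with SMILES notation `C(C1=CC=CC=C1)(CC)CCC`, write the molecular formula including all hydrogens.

C12H18

Heavy atoms from the SMILES: 12 C.
Implicit hydrogens by atom environment:
  5 × C (aromatic): 1 H each → 5
  3 × C: 2 H each → 6
  2 × C: 3 H each → 6
  1 × C: 1 H
  1 × C (aromatic): no H
  Total hydrogens = 18.
Molecular formula: C12H18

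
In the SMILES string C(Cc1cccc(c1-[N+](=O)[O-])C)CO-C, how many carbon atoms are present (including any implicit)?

The symbol for carbon appears 11 times in the SMILES. Lowercase c denotes aromatic carbon and counts toward C.

11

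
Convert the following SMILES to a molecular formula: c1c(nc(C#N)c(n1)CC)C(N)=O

C8H8N4O

Heavy atoms from the SMILES: 8 C, 4 N, 1 O.
Implicit hydrogens by atom environment:
  3 × C (aromatic): no H
  2 × C: no H
  2 × N (aromatic): no H
  1 × C: 3 H
  1 × C: 2 H
  1 × C (aromatic): 1 H
  1 × N: 2 H
  1 × N: no H
  1 × O: no H
  Total hydrogens = 8.
Molecular formula: C8H8N4O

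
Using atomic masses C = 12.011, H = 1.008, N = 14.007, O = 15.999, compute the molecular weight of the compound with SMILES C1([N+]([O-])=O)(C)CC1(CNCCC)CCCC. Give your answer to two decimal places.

228.34

Molecular formula: C12H24N2O2.
M = 12×12.011 + 24×1.008 + 2×14.007 + 2×15.999 = 228.34 g/mol.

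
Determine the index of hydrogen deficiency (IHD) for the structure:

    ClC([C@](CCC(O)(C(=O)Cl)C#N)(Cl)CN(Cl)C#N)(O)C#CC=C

8

Molecular formula from the SMILES: C13H11Cl4N3O3.
DoU = (2C + 2 + N − H − X)/2 = (2·13 + 2 + 3 − 11 − 4)/2 = 16/2 = 8.
(Structurally: 0 ring(s) + 8 π bond(s) = 8.)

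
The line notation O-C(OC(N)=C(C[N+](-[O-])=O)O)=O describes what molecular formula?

Heavy atoms from the SMILES: 4 C, 2 N, 6 O.
Implicit hydrogens by atom environment:
  3 × C: no H
  3 × O: no H
  2 × O: 1 H each → 2
  1 × C: 2 H
  1 × N: 2 H
  1 × N (charge +1): no H
  1 × O (charge -1): no H
  Total hydrogens = 6.
Molecular formula: C4H6N2O6

C4H6N2O6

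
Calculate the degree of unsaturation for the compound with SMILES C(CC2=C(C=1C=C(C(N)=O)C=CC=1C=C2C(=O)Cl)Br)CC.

9

Molecular formula from the SMILES: C16H15BrClNO2.
DoU = (2C + 2 + N − H − X)/2 = (2·16 + 2 + 1 − 15 − 2)/2 = 18/2 = 9.
(Structurally: 2 ring(s) + 7 π bond(s) = 9.)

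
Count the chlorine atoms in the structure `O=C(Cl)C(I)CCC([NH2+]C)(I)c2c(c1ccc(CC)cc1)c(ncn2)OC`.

The symbol for chlorine appears 1 time in the SMILES.

1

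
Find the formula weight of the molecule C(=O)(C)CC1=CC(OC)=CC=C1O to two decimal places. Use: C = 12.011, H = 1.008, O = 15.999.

180.20

Molecular formula: C10H12O3.
M = 10×12.011 + 12×1.008 + 3×15.999 = 180.20 g/mol.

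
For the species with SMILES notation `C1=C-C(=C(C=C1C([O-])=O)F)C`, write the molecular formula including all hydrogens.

Heavy atoms from the SMILES: 8 C, 1 F, 2 O.
Implicit hydrogens by atom environment:
  3 × C (aromatic): 1 H each → 3
  3 × C (aromatic): no H
  1 × C: 3 H
  1 × C: no H
  1 × F: no H
  1 × O: no H
  1 × O (charge -1): no H
  Total hydrogens = 6.
Net charge -1.
Molecular formula: C8H6FO2-

C8H6FO2-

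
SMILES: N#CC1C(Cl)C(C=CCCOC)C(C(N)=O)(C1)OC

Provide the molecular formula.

C13H19ClN2O3

Heavy atoms from the SMILES: 13 C, 1 Cl, 2 N, 3 O.
Implicit hydrogens by atom environment:
  5 × C: 1 H each → 5
  3 × C: 2 H each → 6
  3 × C: no H
  3 × O: no H
  2 × C: 3 H each → 6
  1 × Cl: no H
  1 × N: 2 H
  1 × N: no H
  Total hydrogens = 19.
Molecular formula: C13H19ClN2O3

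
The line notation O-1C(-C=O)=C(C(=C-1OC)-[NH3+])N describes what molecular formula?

Heavy atoms from the SMILES: 6 C, 2 N, 3 O.
Implicit hydrogens by atom environment:
  4 × C (aromatic): no H
  2 × O: no H
  1 × C: 3 H
  1 × C: 1 H
  1 × N (charge +1): 3 H
  1 × N: 2 H
  1 × O (aromatic): no H
  Total hydrogens = 9.
Net charge +1.
Molecular formula: C6H9N2O3+

C6H9N2O3+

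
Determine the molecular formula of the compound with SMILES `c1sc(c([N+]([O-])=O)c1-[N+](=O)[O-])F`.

C4HFN2O4S

Heavy atoms from the SMILES: 4 C, 1 F, 2 N, 4 O, 1 S.
Implicit hydrogens by atom environment:
  3 × C (aromatic): no H
  2 × N (charge +1): no H
  2 × O: no H
  2 × O (charge -1): no H
  1 × C (aromatic): 1 H
  1 × F: no H
  1 × S (aromatic): no H
  Total hydrogens = 1.
Molecular formula: C4HFN2O4S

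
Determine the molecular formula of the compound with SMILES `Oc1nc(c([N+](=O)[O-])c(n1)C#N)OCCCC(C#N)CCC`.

Heavy atoms from the SMILES: 13 C, 5 N, 4 O.
Implicit hydrogens by atom environment:
  5 × C: 2 H each → 10
  4 × C (aromatic): no H
  2 × C: no H
  2 × N (aromatic): no H
  2 × N: no H
  2 × O: no H
  1 × C: 3 H
  1 × C: 1 H
  1 × N (charge +1): no H
  1 × O: 1 H
  1 × O (charge -1): no H
  Total hydrogens = 15.
Molecular formula: C13H15N5O4

C13H15N5O4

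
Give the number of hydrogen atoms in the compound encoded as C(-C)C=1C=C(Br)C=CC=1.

Hydrogens are implicit in SMILES; fill each atom to its normal valence:
  4 × C (aromatic): 1 H each → 4
  2 × C (aromatic): no H
  1 × Br: no H
  1 × C: 3 H
  1 × C: 2 H
  Total hydrogens = 9.

9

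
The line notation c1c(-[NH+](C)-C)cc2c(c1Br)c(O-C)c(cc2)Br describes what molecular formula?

C13H14Br2NO+

Heavy atoms from the SMILES: 2 Br, 13 C, 1 N, 1 O.
Implicit hydrogens by atom environment:
  6 × C (aromatic): no H
  4 × C (aromatic): 1 H each → 4
  3 × C: 3 H each → 9
  2 × Br: no H
  1 × N (charge +1): 1 H
  1 × O: no H
  Total hydrogens = 14.
Net charge +1.
Molecular formula: C13H14Br2NO+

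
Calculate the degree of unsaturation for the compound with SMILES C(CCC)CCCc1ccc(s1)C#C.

Molecular formula from the SMILES: C13H18S.
DoU = (2C + 2 + N − H − X)/2 = (2·13 + 2 + 0 − 18 − 0)/2 = 10/2 = 5.
(Structurally: 1 ring(s) + 4 π bond(s) = 5.)

5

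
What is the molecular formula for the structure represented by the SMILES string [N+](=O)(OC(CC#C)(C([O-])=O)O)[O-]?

C5H4NO6-

Heavy atoms from the SMILES: 5 C, 1 N, 6 O.
Implicit hydrogens by atom environment:
  3 × C: no H
  3 × O: no H
  2 × O (charge -1): no H
  1 × C: 2 H
  1 × C: 1 H
  1 × N (charge +1): no H
  1 × O: 1 H
  Total hydrogens = 4.
Net charge -1.
Molecular formula: C5H4NO6-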